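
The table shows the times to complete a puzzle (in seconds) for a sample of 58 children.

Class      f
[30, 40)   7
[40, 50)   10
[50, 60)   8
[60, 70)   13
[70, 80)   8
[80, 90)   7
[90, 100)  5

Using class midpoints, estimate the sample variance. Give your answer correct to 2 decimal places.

332.49

Midpoints: 35, 45, 55, 65, 75, 85, 95
n = 58, Σfm = 3650, mean = 62.9310
Σfm² = 248650
Σf(m − x̄)² = Σfm² − (Σfm)²/n = 248650 − 3650²/58 = 18951.7241
Sample variance = 18951.7241 / 57 = 332.4864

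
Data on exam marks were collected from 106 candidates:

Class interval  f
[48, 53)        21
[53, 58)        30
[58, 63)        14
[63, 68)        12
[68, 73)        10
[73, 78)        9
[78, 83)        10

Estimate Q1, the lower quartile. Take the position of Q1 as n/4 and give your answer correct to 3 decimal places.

Cumulative frequencies: 21, 51, 65, 77, 87, 96, 106
n = 106; position = n/4 = 26.5.
This falls in the class [53, 58): L = 53, F = 21, f = 30, h = 5.
Lower quartile ≈ 53 + ((26.5 − 21) / 30) × 5 = 53.9167

53.917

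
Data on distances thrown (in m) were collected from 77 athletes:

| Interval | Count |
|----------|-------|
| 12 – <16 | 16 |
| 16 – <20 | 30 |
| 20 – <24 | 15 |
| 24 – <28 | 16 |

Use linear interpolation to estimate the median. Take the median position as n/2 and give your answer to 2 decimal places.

Cumulative frequencies: 16, 46, 61, 77
n = 77; position = n/2 = 38.5.
This falls in the class 16 – <20: L = 16, F = 16, f = 30, h = 4.
Median ≈ 16 + ((38.5 − 16) / 30) × 4 = 19.0000

19.00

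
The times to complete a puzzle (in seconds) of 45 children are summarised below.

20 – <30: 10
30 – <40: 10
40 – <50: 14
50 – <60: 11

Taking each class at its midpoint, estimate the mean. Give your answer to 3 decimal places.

40.778

Midpoints: 25, 35, 45, 55
Σfm = 10×25 + 10×35 + 14×45 + 11×55 = 1835
n = Σf = 45
Mean = 1835 / 45 = 40.7778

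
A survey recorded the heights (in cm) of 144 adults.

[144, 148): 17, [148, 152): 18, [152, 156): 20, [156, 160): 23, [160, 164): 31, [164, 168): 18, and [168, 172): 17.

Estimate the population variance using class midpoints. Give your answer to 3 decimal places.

Midpoints: 146, 150, 154, 158, 162, 166, 170
n = 144, Σfm = 22796, mean = 158.3056
Σfm² = 3616736
Σf(m − x̄)² = Σfm² − (Σfm)²/n = 3616736 − 22796²/144 = 8002.5556
Population variance = 8002.5556 / 144 = 55.5733

55.573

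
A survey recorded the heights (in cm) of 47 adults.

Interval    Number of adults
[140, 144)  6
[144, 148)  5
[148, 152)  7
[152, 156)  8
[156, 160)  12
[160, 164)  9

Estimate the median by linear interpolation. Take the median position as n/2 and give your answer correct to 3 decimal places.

Cumulative frequencies: 6, 11, 18, 26, 38, 47
n = 47; position = n/2 = 23.5.
This falls in the class [152, 156): L = 152, F = 18, f = 8, h = 4.
Median ≈ 152 + ((23.5 − 18) / 8) × 4 = 154.7500

154.750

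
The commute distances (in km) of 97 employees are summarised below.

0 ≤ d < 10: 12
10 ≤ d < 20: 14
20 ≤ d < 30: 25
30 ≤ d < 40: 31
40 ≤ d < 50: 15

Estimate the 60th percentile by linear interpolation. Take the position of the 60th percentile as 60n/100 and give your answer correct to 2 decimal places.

32.32

Cumulative frequencies: 12, 26, 51, 82, 97
n = 97; position = 60n/100 = 58.2.
This falls in the class 30 ≤ d < 40: L = 30, F = 51, f = 31, h = 10.
60th percentile ≈ 30 + ((58.2 − 51) / 31) × 10 = 32.3226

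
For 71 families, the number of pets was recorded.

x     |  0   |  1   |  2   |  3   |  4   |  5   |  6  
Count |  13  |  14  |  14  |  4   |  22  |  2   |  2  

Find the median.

Cumulative frequencies: 13, 27, 41, 45, 67, 69, 71
n = 71, so the median is the value in position (n+1)/2 = 36.
Position 36 falls at value 2.

2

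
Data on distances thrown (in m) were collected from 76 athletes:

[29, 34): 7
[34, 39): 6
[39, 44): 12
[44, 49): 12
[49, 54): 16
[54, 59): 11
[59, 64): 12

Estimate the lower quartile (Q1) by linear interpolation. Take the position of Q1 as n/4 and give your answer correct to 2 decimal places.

Cumulative frequencies: 7, 13, 25, 37, 53, 64, 76
n = 76; position = n/4 = 19.
This falls in the class [39, 44): L = 39, F = 13, f = 12, h = 5.
Lower quartile ≈ 39 + ((19 − 13) / 12) × 5 = 41.5000

41.50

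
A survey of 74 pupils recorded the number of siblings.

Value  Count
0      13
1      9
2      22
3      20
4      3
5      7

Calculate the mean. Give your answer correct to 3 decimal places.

Values: 0, 1, 2, 3, 4, 5
Σfx = 13×0 + 9×1 + 22×2 + 20×3 + 3×4 + 7×5 = 160
n = Σf = 74
Mean = 160 / 74 = 2.1622

2.162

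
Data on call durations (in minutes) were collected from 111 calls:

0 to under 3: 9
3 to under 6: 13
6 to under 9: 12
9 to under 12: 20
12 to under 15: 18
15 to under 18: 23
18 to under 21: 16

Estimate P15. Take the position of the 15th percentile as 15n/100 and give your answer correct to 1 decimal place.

4.8

Cumulative frequencies: 9, 22, 34, 54, 72, 95, 111
n = 111; position = 15n/100 = 16.65.
This falls in the class 3 to under 6: L = 3, F = 9, f = 13, h = 3.
15th percentile ≈ 3 + ((16.65 − 9) / 13) × 3 = 4.7654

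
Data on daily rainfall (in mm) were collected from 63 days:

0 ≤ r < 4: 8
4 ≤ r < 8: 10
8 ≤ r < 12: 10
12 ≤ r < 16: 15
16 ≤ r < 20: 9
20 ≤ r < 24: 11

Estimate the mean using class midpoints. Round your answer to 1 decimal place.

Midpoints: 2, 6, 10, 14, 18, 22
Σfm = 8×2 + 10×6 + 10×10 + 15×14 + 9×18 + 11×22 = 790
n = Σf = 63
Mean = 790 / 63 = 12.5397

12.5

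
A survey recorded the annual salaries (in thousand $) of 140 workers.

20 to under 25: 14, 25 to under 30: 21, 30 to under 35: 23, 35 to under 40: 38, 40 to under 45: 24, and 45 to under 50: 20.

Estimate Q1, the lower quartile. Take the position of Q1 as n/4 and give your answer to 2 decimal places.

30.00

Cumulative frequencies: 14, 35, 58, 96, 120, 140
n = 140; position = n/4 = 35.
This falls in the class 25 to under 30: L = 25, F = 14, f = 21, h = 5.
Lower quartile ≈ 25 + ((35 − 14) / 21) × 5 = 30.0000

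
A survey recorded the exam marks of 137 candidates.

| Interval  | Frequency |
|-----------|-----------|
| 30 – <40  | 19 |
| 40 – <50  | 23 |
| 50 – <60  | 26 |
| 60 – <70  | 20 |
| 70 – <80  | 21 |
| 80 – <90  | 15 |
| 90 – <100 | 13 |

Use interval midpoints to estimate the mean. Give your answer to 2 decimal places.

Midpoints: 35, 45, 55, 65, 75, 85, 95
Σfm = 19×35 + 23×45 + 26×55 + 20×65 + 21×75 + 15×85 + 13×95 = 8515
n = Σf = 137
Mean = 8515 / 137 = 62.1533

62.15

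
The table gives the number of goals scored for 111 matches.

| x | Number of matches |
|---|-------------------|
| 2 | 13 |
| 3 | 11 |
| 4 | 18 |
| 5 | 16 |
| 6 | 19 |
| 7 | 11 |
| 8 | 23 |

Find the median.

5

Cumulative frequencies: 13, 24, 42, 58, 77, 88, 111
n = 111, so the median is the value in position (n+1)/2 = 56.
Position 56 falls at value 5.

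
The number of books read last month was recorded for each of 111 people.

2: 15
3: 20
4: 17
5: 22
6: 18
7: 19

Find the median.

5

Cumulative frequencies: 15, 35, 52, 74, 92, 111
n = 111, so the median is the value in position (n+1)/2 = 56.
Position 56 falls at value 5.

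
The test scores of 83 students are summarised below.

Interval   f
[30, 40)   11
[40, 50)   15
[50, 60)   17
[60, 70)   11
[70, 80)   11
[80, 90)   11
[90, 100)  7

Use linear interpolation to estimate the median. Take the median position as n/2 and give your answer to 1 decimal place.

Cumulative frequencies: 11, 26, 43, 54, 65, 76, 83
n = 83; position = n/2 = 41.5.
This falls in the class [50, 60): L = 50, F = 26, f = 17, h = 10.
Median ≈ 50 + ((41.5 − 26) / 17) × 10 = 59.1176

59.1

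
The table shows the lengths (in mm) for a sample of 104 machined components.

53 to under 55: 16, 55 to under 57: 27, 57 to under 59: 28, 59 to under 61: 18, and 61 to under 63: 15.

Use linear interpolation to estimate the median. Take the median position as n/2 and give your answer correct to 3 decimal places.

Cumulative frequencies: 16, 43, 71, 89, 104
n = 104; position = n/2 = 52.
This falls in the class 57 to under 59: L = 57, F = 43, f = 28, h = 2.
Median ≈ 57 + ((52 − 43) / 28) × 2 = 57.6429

57.643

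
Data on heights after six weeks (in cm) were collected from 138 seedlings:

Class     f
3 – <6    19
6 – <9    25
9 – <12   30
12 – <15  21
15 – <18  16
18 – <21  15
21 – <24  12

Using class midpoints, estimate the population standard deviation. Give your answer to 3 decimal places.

5.496

Midpoints: 4.5, 7.5, 10.5, 13.5, 16.5, 19.5, 22.5
n = 138, Σfm = 1698, mean = 12.3043
Σfm² = 25060.5
Σf(m − x̄)² = Σfm² − (Σfm)²/n = 25060.5 − 1698²/138 = 4167.7174
Population variance = 4167.7174 / 138 = 30.2009
Standard deviation = √30.2009 = 5.4955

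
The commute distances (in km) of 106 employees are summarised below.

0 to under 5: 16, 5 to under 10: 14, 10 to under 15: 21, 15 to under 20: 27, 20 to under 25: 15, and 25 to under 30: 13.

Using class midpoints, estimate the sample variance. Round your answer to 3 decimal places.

61.527

Midpoints: 2.5, 7.5, 12.5, 17.5, 22.5, 27.5
n = 106, Σfm = 1575, mean = 14.8585
Σfm² = 29862.5
Σf(m − x̄)² = Σfm² − (Σfm)²/n = 29862.5 − 1575²/106 = 6460.3774
Sample variance = 6460.3774 / 105 = 61.5274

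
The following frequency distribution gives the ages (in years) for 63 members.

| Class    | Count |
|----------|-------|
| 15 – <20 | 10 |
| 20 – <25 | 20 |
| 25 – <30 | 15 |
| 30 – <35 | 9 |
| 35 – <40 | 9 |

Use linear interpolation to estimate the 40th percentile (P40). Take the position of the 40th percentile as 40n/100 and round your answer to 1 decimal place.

Cumulative frequencies: 10, 30, 45, 54, 63
n = 63; position = 40n/100 = 25.2.
This falls in the class 20 – <25: L = 20, F = 10, f = 20, h = 5.
40th percentile ≈ 20 + ((25.2 − 10) / 20) × 5 = 23.8000

23.8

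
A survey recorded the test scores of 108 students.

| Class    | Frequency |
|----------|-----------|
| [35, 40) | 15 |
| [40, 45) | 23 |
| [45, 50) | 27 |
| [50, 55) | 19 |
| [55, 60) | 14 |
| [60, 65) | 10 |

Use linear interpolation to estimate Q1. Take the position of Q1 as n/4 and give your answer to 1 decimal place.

42.6

Cumulative frequencies: 15, 38, 65, 84, 98, 108
n = 108; position = n/4 = 27.
This falls in the class [40, 45): L = 40, F = 15, f = 23, h = 5.
Lower quartile ≈ 40 + ((27 − 15) / 23) × 5 = 42.6087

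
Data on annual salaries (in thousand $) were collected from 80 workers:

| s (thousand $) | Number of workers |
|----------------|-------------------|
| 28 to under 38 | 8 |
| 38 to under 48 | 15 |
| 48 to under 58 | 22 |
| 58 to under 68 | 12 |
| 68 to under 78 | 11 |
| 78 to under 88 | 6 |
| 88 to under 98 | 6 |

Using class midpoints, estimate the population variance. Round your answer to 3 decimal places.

284.609

Midpoints: 33, 43, 53, 63, 73, 83, 93
n = 80, Σfm = 4690, mean = 58.6250
Σfm² = 297720
Σf(m − x̄)² = Σfm² − (Σfm)²/n = 297720 − 4690²/80 = 22768.7500
Population variance = 22768.7500 / 80 = 284.6094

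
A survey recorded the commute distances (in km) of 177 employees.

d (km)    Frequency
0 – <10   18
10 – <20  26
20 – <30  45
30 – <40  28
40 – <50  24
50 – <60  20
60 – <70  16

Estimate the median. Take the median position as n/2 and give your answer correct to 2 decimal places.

Cumulative frequencies: 18, 44, 89, 117, 141, 161, 177
n = 177; position = n/2 = 88.5.
This falls in the class 20 – <30: L = 20, F = 44, f = 45, h = 10.
Median ≈ 20 + ((88.5 − 44) / 45) × 10 = 29.8889

29.89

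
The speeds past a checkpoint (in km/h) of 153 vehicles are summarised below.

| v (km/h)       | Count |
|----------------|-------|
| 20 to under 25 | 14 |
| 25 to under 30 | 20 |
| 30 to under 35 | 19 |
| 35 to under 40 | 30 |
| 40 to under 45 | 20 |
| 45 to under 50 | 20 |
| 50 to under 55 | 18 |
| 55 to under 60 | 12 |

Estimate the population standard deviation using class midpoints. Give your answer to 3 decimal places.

Midpoints: 22.5, 27.5, 32.5, 37.5, 42.5, 47.5, 52.5, 57.5
n = 153, Σfm = 6042.5, mean = 39.4935
Σfm² = 255006.25
Σf(m − x̄)² = Σfm² − (Σfm)²/n = 255006.25 − 6042.5²/153 = 16366.9935
Population variance = 16366.9935 / 153 = 106.9738
Standard deviation = √106.9738 = 10.3428

10.343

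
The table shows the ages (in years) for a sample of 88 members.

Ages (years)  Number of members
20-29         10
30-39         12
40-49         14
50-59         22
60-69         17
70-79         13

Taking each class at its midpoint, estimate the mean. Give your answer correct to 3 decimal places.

Midpoints: 24.5, 34.5, 44.5, 54.5, 64.5, 74.5
Σfm = 10×24.5 + 12×34.5 + 14×44.5 + 22×54.5 + 17×64.5 + 13×74.5 = 4546
n = Σf = 88
Mean = 4546 / 88 = 51.6591

51.659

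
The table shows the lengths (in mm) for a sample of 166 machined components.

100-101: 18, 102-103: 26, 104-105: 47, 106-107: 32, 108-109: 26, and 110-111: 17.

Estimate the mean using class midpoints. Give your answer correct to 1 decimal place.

Midpoints: 100.5, 102.5, 104.5, 106.5, 108.5, 110.5
Σfm = 18×100.5 + 26×102.5 + 47×104.5 + 32×106.5 + 26×108.5 + 17×110.5 = 17493
n = Σf = 166
Mean = 17493 / 166 = 105.3795

105.4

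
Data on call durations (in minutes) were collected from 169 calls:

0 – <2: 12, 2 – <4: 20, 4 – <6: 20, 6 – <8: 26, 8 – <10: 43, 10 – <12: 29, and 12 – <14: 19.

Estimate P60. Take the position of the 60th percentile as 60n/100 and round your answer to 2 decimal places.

Cumulative frequencies: 12, 32, 52, 78, 121, 150, 169
n = 169; position = 60n/100 = 101.4.
This falls in the class 8 – <10: L = 8, F = 78, f = 43, h = 2.
60th percentile ≈ 8 + ((101.4 − 78) / 43) × 2 = 9.0884

9.09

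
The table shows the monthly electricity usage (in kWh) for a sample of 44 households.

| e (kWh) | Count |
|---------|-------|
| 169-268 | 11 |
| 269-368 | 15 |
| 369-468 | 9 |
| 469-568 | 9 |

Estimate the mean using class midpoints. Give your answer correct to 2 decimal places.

354.86

Midpoints: 218.5, 318.5, 418.5, 518.5
Σfm = 11×218.5 + 15×318.5 + 9×418.5 + 9×518.5 = 15614
n = Σf = 44
Mean = 15614 / 44 = 354.8636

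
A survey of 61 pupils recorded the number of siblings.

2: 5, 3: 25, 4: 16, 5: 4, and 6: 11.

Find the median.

4

Cumulative frequencies: 5, 30, 46, 50, 61
n = 61, so the median is the value in position (n+1)/2 = 31.
Position 31 falls at value 4.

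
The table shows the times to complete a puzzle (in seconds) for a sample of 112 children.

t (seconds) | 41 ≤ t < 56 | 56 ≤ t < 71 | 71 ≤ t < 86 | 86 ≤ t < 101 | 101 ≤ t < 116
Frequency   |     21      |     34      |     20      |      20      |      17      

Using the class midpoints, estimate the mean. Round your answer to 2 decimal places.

75.55

Midpoints: 48.5, 63.5, 78.5, 93.5, 108.5
Σfm = 21×48.5 + 34×63.5 + 20×78.5 + 20×93.5 + 17×108.5 = 8462
n = Σf = 112
Mean = 8462 / 112 = 75.5536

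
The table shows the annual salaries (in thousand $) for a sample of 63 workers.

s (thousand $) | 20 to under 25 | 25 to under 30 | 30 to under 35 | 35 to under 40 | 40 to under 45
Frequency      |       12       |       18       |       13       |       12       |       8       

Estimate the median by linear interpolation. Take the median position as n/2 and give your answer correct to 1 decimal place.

Cumulative frequencies: 12, 30, 43, 55, 63
n = 63; position = n/2 = 31.5.
This falls in the class 30 to under 35: L = 30, F = 30, f = 13, h = 5.
Median ≈ 30 + ((31.5 − 30) / 13) × 5 = 30.5769

30.6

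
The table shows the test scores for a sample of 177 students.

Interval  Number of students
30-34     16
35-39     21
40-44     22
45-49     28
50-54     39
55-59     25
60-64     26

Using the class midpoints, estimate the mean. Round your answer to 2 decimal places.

48.55

Midpoints: 32, 37, 42, 47, 52, 57, 62
Σfm = 16×32 + 21×37 + 22×42 + 28×47 + 39×52 + 25×57 + 26×62 = 8594
n = Σf = 177
Mean = 8594 / 177 = 48.5537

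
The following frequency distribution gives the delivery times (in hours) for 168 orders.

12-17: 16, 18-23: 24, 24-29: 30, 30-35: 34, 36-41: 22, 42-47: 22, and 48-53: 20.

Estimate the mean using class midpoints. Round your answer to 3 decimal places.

Midpoints: 14.5, 20.5, 26.5, 32.5, 38.5, 44.5, 50.5
Σfm = 16×14.5 + 24×20.5 + 30×26.5 + 34×32.5 + 22×38.5 + 22×44.5 + 20×50.5 = 5460
n = Σf = 168
Mean = 5460 / 168 = 32.5000

32.500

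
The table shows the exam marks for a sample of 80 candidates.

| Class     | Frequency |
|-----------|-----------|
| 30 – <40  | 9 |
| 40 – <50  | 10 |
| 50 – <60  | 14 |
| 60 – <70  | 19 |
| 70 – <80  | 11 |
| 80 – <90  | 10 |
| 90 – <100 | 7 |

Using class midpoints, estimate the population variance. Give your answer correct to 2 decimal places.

309.98

Midpoints: 35, 45, 55, 65, 75, 85, 95
n = 80, Σfm = 5110, mean = 63.8750
Σfm² = 351200
Σf(m − x̄)² = Σfm² − (Σfm)²/n = 351200 − 5110²/80 = 24798.7500
Population variance = 24798.7500 / 80 = 309.9844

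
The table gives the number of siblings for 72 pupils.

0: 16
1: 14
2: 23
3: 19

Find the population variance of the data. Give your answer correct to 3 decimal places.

1.207

Values: 0, 1, 2, 3
n = 72, Σfx = 117, mean = 1.6250
Σfx² = 277
Σf(x − x̄)² = Σfx² − (Σfx)²/n = 277 − 117²/72 = 86.8750
Population variance = 86.8750 / 72 = 1.2066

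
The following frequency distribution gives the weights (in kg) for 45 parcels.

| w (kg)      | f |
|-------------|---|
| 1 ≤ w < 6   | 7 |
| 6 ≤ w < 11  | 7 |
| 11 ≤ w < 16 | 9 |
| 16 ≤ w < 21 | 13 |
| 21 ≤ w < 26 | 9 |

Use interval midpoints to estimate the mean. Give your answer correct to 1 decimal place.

Midpoints: 3.5, 8.5, 13.5, 18.5, 23.5
Σfm = 7×3.5 + 7×8.5 + 9×13.5 + 13×18.5 + 9×23.5 = 657.5
n = Σf = 45
Mean = 657.5 / 45 = 14.6111

14.6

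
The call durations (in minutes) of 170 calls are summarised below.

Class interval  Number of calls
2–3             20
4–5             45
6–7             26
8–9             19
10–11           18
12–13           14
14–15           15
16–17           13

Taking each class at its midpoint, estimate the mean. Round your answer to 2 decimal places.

8.11

Midpoints: 2.5, 4.5, 6.5, 8.5, 10.5, 12.5, 14.5, 16.5
Σfm = 20×2.5 + 45×4.5 + 26×6.5 + 19×8.5 + 18×10.5 + 14×12.5 + 15×14.5 + 13×16.5 = 1379
n = Σf = 170
Mean = 1379 / 170 = 8.1118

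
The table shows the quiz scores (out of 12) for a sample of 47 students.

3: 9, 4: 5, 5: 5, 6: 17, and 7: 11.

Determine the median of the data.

6

Cumulative frequencies: 9, 14, 19, 36, 47
n = 47, so the median is the value in position (n+1)/2 = 24.
Position 24 falls at value 6.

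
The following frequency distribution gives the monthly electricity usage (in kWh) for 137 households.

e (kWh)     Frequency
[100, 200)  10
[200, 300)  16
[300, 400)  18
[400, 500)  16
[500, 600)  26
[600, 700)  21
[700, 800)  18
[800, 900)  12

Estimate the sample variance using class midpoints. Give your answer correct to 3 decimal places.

42417.347

Midpoints: 150, 250, 350, 450, 550, 650, 750, 850
n = 137, Σfm = 70650, mean = 515.6934
Σfm² = 42202500
Σf(m − x̄)² = Σfm² − (Σfm)²/n = 42202500 − 70650²/137 = 5768759.1241
Sample variance = 5768759.1241 / 136 = 42417.3465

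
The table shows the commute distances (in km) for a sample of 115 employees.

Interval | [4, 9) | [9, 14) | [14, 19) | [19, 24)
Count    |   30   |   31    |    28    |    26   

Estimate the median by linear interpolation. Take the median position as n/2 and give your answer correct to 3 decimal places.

Cumulative frequencies: 30, 61, 89, 115
n = 115; position = n/2 = 57.5.
This falls in the class [9, 14): L = 9, F = 30, f = 31, h = 5.
Median ≈ 9 + ((57.5 − 30) / 31) × 5 = 13.4355

13.435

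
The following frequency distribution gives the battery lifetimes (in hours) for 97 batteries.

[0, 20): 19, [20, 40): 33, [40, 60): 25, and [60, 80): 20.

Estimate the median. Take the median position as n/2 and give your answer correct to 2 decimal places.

Cumulative frequencies: 19, 52, 77, 97
n = 97; position = n/2 = 48.5.
This falls in the class [20, 40): L = 20, F = 19, f = 33, h = 20.
Median ≈ 20 + ((48.5 − 19) / 33) × 20 = 37.8788

37.88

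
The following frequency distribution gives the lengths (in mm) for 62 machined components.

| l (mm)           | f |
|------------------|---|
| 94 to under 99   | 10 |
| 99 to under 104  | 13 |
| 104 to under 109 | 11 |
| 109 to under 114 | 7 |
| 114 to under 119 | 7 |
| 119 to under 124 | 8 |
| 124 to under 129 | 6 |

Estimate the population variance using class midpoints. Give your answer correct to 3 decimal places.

Midpoints: 96.5, 101.5, 106.5, 111.5, 116.5, 121.5, 126.5
n = 62, Σfm = 6783, mean = 109.4032
Σfm² = 747959.5
Σf(m − x̄)² = Σfm² − (Σfm)²/n = 747959.5 − 6783²/62 = 5877.4194
Population variance = 5877.4194 / 62 = 94.7971

94.797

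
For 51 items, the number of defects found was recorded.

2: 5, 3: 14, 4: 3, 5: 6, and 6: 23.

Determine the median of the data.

5

Cumulative frequencies: 5, 19, 22, 28, 51
n = 51, so the median is the value in position (n+1)/2 = 26.
Position 26 falls at value 5.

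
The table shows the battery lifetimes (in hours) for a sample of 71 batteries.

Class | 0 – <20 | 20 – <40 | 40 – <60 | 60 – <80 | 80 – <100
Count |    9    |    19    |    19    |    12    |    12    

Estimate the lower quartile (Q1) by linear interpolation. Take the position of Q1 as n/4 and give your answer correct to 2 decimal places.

29.21

Cumulative frequencies: 9, 28, 47, 59, 71
n = 71; position = n/4 = 17.75.
This falls in the class 20 – <40: L = 20, F = 9, f = 19, h = 20.
Lower quartile ≈ 20 + ((17.75 − 9) / 19) × 20 = 29.2105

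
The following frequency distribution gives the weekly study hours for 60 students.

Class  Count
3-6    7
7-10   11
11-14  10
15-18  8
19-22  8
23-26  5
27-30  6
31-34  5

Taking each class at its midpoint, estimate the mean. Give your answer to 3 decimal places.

Midpoints: 4.5, 8.5, 12.5, 16.5, 20.5, 24.5, 28.5, 32.5
Σfm = 7×4.5 + 11×8.5 + 10×12.5 + 8×16.5 + 8×20.5 + 5×24.5 + 6×28.5 + 5×32.5 = 1002
n = Σf = 60
Mean = 1002 / 60 = 16.7000

16.700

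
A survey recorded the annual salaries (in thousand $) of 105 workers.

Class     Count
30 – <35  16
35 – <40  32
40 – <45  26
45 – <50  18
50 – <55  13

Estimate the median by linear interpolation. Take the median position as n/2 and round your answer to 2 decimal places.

Cumulative frequencies: 16, 48, 74, 92, 105
n = 105; position = n/2 = 52.5.
This falls in the class 40 – <45: L = 40, F = 48, f = 26, h = 5.
Median ≈ 40 + ((52.5 − 48) / 26) × 5 = 40.8654

40.87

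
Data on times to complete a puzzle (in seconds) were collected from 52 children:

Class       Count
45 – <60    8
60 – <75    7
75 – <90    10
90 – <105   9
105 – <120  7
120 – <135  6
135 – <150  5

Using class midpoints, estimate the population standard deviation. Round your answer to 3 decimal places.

Midpoints: 52.5, 67.5, 82.5, 97.5, 112.5, 127.5, 142.5
n = 52, Σfm = 4860, mean = 93.4615
Σfm² = 495225
Σf(m − x̄)² = Σfm² − (Σfm)²/n = 495225 − 4860²/52 = 41001.9231
Population variance = 41001.9231 / 52 = 788.4985
Standard deviation = √788.4985 = 28.0802

28.080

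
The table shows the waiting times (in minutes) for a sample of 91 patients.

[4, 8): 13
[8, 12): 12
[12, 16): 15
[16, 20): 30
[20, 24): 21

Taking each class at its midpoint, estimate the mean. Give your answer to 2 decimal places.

15.49

Midpoints: 6, 10, 14, 18, 22
Σfm = 13×6 + 12×10 + 15×14 + 30×18 + 21×22 = 1410
n = Σf = 91
Mean = 1410 / 91 = 15.4945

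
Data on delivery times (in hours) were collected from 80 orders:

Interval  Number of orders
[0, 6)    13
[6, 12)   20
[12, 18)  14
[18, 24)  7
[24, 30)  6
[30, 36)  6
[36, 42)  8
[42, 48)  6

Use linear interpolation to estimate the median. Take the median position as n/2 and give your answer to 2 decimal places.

Cumulative frequencies: 13, 33, 47, 54, 60, 66, 74, 80
n = 80; position = n/2 = 40.
This falls in the class [12, 18): L = 12, F = 33, f = 14, h = 6.
Median ≈ 12 + ((40 − 33) / 14) × 6 = 15.0000

15.00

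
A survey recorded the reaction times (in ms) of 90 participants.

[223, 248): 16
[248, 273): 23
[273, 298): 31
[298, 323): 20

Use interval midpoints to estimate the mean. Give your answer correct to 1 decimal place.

275.8

Midpoints: 235.5, 260.5, 285.5, 310.5
Σfm = 16×235.5 + 23×260.5 + 31×285.5 + 20×310.5 = 24820
n = Σf = 90
Mean = 24820 / 90 = 275.7778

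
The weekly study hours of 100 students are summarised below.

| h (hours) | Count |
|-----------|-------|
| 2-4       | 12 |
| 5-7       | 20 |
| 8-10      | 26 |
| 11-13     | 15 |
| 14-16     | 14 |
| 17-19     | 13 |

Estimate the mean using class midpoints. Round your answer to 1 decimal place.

Midpoints: 3, 6, 9, 12, 15, 18
Σfm = 12×3 + 20×6 + 26×9 + 15×12 + 14×15 + 13×18 = 1014
n = Σf = 100
Mean = 1014 / 100 = 10.1400

10.1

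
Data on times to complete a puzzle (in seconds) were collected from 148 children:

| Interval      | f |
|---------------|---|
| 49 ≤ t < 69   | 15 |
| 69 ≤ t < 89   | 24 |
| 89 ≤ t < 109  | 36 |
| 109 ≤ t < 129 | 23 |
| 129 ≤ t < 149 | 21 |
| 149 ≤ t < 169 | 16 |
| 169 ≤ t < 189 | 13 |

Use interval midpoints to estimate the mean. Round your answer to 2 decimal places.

Midpoints: 59, 79, 99, 119, 139, 159, 179
Σfm = 15×59 + 24×79 + 36×99 + 23×119 + 21×139 + 16×159 + 13×179 = 16872
n = Σf = 148
Mean = 16872 / 148 = 114.0000

114.00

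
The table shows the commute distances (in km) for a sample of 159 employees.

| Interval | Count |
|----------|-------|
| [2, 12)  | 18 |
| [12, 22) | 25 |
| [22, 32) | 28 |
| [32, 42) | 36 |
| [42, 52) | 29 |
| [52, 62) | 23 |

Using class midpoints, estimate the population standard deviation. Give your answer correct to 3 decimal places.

Midpoints: 7, 17, 27, 37, 47, 57
n = 159, Σfm = 5313, mean = 33.4151
Σfm² = 216591
Σf(m − x̄)² = Σfm² − (Σfm)²/n = 216591 − 5313²/159 = 39056.6038
Population variance = 39056.6038 / 159 = 245.6390
Standard deviation = √245.6390 = 15.6729

15.673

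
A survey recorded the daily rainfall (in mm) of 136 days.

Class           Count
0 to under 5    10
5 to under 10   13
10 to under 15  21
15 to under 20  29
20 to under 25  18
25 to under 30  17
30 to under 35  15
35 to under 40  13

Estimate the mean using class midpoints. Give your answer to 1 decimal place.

Midpoints: 2.5, 7.5, 12.5, 17.5, 22.5, 27.5, 32.5, 37.5
Σfm = 10×2.5 + 13×7.5 + 21×12.5 + 29×17.5 + 18×22.5 + 17×27.5 + 15×32.5 + 13×37.5 = 2740
n = Σf = 136
Mean = 2740 / 136 = 20.1471

20.1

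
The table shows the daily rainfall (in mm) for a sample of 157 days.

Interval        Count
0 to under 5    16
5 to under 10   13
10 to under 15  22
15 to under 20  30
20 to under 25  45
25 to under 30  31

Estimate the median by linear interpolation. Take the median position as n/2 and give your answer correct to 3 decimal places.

Cumulative frequencies: 16, 29, 51, 81, 126, 157
n = 157; position = n/2 = 78.5.
This falls in the class 15 to under 20: L = 15, F = 51, f = 30, h = 5.
Median ≈ 15 + ((78.5 − 51) / 30) × 5 = 19.5833

19.583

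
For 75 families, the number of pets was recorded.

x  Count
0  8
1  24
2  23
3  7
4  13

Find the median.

2

Cumulative frequencies: 8, 32, 55, 62, 75
n = 75, so the median is the value in position (n+1)/2 = 38.
Position 38 falls at value 2.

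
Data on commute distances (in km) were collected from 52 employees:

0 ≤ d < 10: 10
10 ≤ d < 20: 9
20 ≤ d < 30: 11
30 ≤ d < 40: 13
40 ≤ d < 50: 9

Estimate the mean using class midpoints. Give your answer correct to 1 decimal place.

Midpoints: 5, 15, 25, 35, 45
Σfm = 10×5 + 9×15 + 11×25 + 13×35 + 9×45 = 1320
n = Σf = 52
Mean = 1320 / 52 = 25.3846

25.4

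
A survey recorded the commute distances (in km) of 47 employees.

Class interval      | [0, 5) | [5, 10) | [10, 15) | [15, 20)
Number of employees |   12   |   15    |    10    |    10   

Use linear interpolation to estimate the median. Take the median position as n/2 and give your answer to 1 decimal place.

8.8

Cumulative frequencies: 12, 27, 37, 47
n = 47; position = n/2 = 23.5.
This falls in the class [5, 10): L = 5, F = 12, f = 15, h = 5.
Median ≈ 5 + ((23.5 − 12) / 15) × 5 = 8.8333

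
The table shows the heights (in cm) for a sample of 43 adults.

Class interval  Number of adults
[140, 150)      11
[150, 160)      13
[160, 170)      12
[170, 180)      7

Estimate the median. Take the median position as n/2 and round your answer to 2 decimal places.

158.08

Cumulative frequencies: 11, 24, 36, 43
n = 43; position = n/2 = 21.5.
This falls in the class [150, 160): L = 150, F = 11, f = 13, h = 10.
Median ≈ 150 + ((21.5 − 11) / 13) × 10 = 158.0769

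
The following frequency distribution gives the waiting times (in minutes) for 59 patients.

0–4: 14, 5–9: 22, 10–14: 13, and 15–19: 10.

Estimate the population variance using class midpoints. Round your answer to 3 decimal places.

25.797

Midpoints: 2, 7, 12, 17
n = 59, Σfm = 508, mean = 8.6102
Σfm² = 5896
Σf(m − x̄)² = Σfm² − (Σfm)²/n = 5896 − 508²/59 = 1522.0339
Population variance = 1522.0339 / 59 = 25.7972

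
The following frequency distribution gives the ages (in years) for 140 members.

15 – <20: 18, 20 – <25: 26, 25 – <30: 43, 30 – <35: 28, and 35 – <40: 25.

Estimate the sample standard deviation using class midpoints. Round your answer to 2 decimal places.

6.35

Midpoints: 17.5, 22.5, 27.5, 32.5, 37.5
n = 140, Σfm = 3930, mean = 28.0714
Σfm² = 115925
Σf(m − x̄)² = Σfm² − (Σfm)²/n = 115925 − 3930²/140 = 5604.2857
Sample variance = 5604.2857 / 139 = 40.3186
Standard deviation = √40.3186 = 6.3497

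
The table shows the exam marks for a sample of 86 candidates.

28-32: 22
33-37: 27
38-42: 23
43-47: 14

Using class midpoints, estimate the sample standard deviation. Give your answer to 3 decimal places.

Midpoints: 30, 35, 40, 45
n = 86, Σfm = 3155, mean = 36.6860
Σfm² = 118025
Σf(m − x̄)² = Σfm² − (Σfm)²/n = 118025 − 3155²/86 = 2280.5233
Sample variance = 2280.5233 / 85 = 26.8297
Standard deviation = √26.8297 = 5.1797

5.180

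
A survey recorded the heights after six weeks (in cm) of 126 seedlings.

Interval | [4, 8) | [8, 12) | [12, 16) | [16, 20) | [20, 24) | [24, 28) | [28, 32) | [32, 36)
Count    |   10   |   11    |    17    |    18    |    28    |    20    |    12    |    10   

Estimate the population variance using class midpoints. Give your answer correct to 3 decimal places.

Midpoints: 6, 10, 14, 18, 22, 26, 30, 34
n = 126, Σfm = 2568, mean = 20.3810
Σfm² = 60056
Σf(m − x̄)² = Σfm² − (Σfm)²/n = 60056 − 2568²/126 = 7717.7143
Population variance = 7717.7143 / 126 = 61.2517

61.252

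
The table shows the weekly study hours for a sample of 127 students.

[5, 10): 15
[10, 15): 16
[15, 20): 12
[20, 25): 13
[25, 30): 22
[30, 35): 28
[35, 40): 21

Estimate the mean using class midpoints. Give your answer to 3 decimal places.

24.547

Midpoints: 7.5, 12.5, 17.5, 22.5, 27.5, 32.5, 37.5
Σfm = 15×7.5 + 16×12.5 + 12×17.5 + 13×22.5 + 22×27.5 + 28×32.5 + 21×37.5 = 3117.5
n = Σf = 127
Mean = 3117.5 / 127 = 24.5472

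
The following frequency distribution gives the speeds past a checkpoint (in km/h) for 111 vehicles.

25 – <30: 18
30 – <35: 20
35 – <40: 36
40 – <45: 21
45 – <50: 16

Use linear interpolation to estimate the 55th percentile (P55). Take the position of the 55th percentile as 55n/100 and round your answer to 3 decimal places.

38.201

Cumulative frequencies: 18, 38, 74, 95, 111
n = 111; position = 55n/100 = 61.05.
This falls in the class 35 – <40: L = 35, F = 38, f = 36, h = 5.
55th percentile ≈ 35 + ((61.05 − 38) / 36) × 5 = 38.2014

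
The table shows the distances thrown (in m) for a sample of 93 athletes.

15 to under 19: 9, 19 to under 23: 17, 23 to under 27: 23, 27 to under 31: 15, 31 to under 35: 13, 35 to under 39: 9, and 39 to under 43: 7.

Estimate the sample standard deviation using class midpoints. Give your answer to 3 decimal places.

6.890

Midpoints: 17, 21, 25, 29, 33, 37, 41
n = 93, Σfm = 2569, mean = 27.6237
Σfm² = 75333
Σf(m − x̄)² = Σfm² − (Σfm)²/n = 75333 − 2569²/93 = 4367.8280
Sample variance = 4367.8280 / 92 = 47.4764
Standard deviation = √47.4764 = 6.8903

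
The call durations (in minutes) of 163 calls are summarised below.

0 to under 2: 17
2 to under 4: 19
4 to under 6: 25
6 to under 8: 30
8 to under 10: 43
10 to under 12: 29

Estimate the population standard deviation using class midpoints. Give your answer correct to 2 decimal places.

3.18

Midpoints: 1, 3, 5, 7, 9, 11
n = 163, Σfm = 1115, mean = 6.8405
Σfm² = 9275
Σf(m − x̄)² = Σfm² − (Σfm)²/n = 9275 − 1115²/163 = 1647.8528
Population variance = 1647.8528 / 163 = 10.1095
Standard deviation = √10.1095 = 3.1795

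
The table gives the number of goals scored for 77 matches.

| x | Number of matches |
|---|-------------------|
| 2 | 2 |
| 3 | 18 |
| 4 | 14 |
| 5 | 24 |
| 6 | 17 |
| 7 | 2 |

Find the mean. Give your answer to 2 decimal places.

Values: 2, 3, 4, 5, 6, 7
Σfx = 2×2 + 18×3 + 14×4 + 24×5 + 17×6 + 2×7 = 350
n = Σf = 77
Mean = 350 / 77 = 4.5455

4.55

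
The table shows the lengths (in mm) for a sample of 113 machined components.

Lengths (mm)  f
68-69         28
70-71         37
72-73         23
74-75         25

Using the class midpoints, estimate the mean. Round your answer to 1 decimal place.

Midpoints: 68.5, 70.5, 72.5, 74.5
Σfm = 28×68.5 + 37×70.5 + 23×72.5 + 25×74.5 = 8056.5
n = Σf = 113
Mean = 8056.5 / 113 = 71.2965

71.3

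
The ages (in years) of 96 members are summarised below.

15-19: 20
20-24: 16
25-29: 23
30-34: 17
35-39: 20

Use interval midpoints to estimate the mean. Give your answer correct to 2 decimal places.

27.05

Midpoints: 17, 22, 27, 32, 37
Σfm = 20×17 + 16×22 + 23×27 + 17×32 + 20×37 = 2597
n = Σf = 96
Mean = 2597 / 96 = 27.0521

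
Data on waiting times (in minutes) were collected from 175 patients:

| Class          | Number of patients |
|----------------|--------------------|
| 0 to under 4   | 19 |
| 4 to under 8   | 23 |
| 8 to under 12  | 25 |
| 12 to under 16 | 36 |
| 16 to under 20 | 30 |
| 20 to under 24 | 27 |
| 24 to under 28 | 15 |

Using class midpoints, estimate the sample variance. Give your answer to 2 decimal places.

51.59

Midpoints: 2, 6, 10, 14, 18, 22, 26
n = 175, Σfm = 2454, mean = 14.0229
Σfm² = 43388
Σf(m − x̄)² = Σfm² − (Σfm)²/n = 43388 − 2454²/175 = 8975.9086
Sample variance = 8975.9086 / 174 = 51.5857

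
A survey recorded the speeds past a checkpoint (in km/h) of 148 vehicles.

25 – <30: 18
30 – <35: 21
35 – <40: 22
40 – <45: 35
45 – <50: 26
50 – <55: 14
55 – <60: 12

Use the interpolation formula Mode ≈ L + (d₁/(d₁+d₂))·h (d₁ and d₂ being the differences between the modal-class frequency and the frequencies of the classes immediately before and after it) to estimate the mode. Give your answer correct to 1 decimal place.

Modal class: 40 – <45 (highest frequency 35).
d₁ = 35 − 22 = 13, d₂ = 35 − 26 = 9
Mode ≈ 40 + (13/(13+9)) × 5 = 40 + 2.9545 = 42.9545

43.0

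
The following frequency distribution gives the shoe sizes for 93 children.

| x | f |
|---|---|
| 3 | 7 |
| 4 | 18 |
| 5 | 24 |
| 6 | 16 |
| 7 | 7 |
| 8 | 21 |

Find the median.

Cumulative frequencies: 7, 25, 49, 65, 72, 93
n = 93, so the median is the value in position (n+1)/2 = 47.
Position 47 falls at value 5.

5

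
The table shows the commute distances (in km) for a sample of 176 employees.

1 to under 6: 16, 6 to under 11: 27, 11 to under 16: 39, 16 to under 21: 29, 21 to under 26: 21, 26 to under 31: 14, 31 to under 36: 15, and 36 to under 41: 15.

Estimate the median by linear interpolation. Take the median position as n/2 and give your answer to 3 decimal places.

Cumulative frequencies: 16, 43, 82, 111, 132, 146, 161, 176
n = 176; position = n/2 = 88.
This falls in the class 16 to under 21: L = 16, F = 82, f = 29, h = 5.
Median ≈ 16 + ((88 − 82) / 29) × 5 = 17.0345

17.034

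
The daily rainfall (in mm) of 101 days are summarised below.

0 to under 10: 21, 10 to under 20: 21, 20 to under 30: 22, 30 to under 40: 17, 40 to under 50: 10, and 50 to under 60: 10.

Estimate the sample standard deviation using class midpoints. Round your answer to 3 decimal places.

Midpoints: 5, 15, 25, 35, 45, 55
n = 101, Σfm = 2565, mean = 25.3960
Σfm² = 90325
Σf(m − x̄)² = Σfm² − (Σfm)²/n = 90325 − 2565²/101 = 25184.1584
Sample variance = 25184.1584 / 100 = 251.8416
Standard deviation = √251.8416 = 15.8695

15.870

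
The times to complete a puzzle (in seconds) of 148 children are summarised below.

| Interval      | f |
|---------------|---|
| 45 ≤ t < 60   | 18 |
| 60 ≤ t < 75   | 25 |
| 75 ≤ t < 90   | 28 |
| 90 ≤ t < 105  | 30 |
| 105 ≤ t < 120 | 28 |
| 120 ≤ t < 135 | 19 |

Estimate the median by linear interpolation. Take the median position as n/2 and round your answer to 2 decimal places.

91.50

Cumulative frequencies: 18, 43, 71, 101, 129, 148
n = 148; position = n/2 = 74.
This falls in the class 90 ≤ t < 105: L = 90, F = 71, f = 30, h = 15.
Median ≈ 90 + ((74 − 71) / 30) × 15 = 91.5000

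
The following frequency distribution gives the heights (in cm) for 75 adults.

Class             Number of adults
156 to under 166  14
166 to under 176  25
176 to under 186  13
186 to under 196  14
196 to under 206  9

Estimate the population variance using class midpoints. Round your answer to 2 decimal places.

Midpoints: 161, 171, 181, 191, 201
n = 75, Σfm = 13365, mean = 178.2000
Σfm² = 2394155
Σf(m − x̄)² = Σfm² − (Σfm)²/n = 2394155 − 13365²/75 = 12512.0000
Population variance = 12512.0000 / 75 = 166.8267

166.83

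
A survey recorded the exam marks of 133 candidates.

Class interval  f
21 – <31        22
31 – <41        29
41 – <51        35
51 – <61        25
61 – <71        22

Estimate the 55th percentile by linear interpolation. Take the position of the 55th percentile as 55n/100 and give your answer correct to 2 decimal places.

47.33

Cumulative frequencies: 22, 51, 86, 111, 133
n = 133; position = 55n/100 = 73.15.
This falls in the class 41 – <51: L = 41, F = 51, f = 35, h = 10.
55th percentile ≈ 41 + ((73.15 − 51) / 35) × 10 = 47.3286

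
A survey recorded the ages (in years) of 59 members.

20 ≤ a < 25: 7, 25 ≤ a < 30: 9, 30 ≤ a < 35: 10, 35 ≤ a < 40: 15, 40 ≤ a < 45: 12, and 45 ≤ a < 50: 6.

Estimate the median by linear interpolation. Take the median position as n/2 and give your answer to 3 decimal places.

Cumulative frequencies: 7, 16, 26, 41, 53, 59
n = 59; position = n/2 = 29.5.
This falls in the class 35 ≤ a < 40: L = 35, F = 26, f = 15, h = 5.
Median ≈ 35 + ((29.5 − 26) / 15) × 5 = 36.1667

36.167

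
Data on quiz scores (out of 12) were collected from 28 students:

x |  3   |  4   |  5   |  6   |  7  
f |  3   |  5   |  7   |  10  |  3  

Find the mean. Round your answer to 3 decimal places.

5.179

Values: 3, 4, 5, 6, 7
Σfx = 3×3 + 5×4 + 7×5 + 10×6 + 3×7 = 145
n = Σf = 28
Mean = 145 / 28 = 5.1786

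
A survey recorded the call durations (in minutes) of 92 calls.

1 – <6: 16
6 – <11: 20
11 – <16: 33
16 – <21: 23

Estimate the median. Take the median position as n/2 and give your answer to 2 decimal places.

12.52

Cumulative frequencies: 16, 36, 69, 92
n = 92; position = n/2 = 46.
This falls in the class 11 – <16: L = 11, F = 36, f = 33, h = 5.
Median ≈ 11 + ((46 − 36) / 33) × 5 = 12.5152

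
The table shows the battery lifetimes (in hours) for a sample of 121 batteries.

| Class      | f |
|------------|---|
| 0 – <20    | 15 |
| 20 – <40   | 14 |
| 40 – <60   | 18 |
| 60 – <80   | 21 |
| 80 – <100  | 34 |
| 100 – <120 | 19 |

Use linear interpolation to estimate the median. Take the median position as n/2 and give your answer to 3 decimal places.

72.857

Cumulative frequencies: 15, 29, 47, 68, 102, 121
n = 121; position = n/2 = 60.5.
This falls in the class 60 – <80: L = 60, F = 47, f = 21, h = 20.
Median ≈ 60 + ((60.5 − 47) / 21) × 20 = 72.8571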